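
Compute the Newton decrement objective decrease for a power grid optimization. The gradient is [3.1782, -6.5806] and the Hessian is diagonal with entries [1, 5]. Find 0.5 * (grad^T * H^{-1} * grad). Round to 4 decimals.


Step 1: H is diagonal, so H^(-1) * g = [3.1782, -1.3161].
Step 2: g^T H^(-1) g = sum_i g_i^2 / H_ii
  = (3.1782)^2/1 + (-6.5806)^2/5
  = 10.101 + 8.6609 = 18.7618
Step 3: Objective decrease = 0.5 * g^T H^(-1) g = 9.3809


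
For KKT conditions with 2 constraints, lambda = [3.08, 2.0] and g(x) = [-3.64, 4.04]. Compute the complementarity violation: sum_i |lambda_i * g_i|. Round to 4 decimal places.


KKT complementary slackness check:
lambda_1 * g_1 = 3.08 * -3.64 = -11.2112
lambda_2 * g_2 = 2.0 * 4.04 = 8.08
Total violation = 11.2112 + 8.08 = 19.2912


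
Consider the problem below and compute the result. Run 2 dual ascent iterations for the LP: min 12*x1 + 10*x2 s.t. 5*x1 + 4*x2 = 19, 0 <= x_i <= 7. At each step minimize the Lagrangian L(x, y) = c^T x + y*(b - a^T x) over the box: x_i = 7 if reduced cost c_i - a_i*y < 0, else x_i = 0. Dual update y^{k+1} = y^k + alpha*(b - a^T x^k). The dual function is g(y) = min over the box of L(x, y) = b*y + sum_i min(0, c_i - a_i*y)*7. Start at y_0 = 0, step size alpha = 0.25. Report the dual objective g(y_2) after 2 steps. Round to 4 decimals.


Dual ascent for LP: min 12*x1 + 10*x2, 5*x1 + 4*x2 = 19, 0 <= x_i <= 7
Step 1: y^k = 0.0, reduced costs: (12.0, 10.0)
  x^k = (0.0, 0.0), subgradient = b - a^T x = 19.0
  y^{k+1} = 0.0 + 0.25*19.0 = 4.75
Step 2: y^k = 4.75, reduced costs: (-11.75, -9.0)
  x^k = (7.0, 7.0), subgradient = b - a^T x = -44.0
  y^{k+1} = 4.75 + 0.25*-44.0 = -6.25
Dual objective at y_2 = -6.25: reduced costs (43.25, 35.0), box minimizer x = (0.0, 0.0)
g(y_2) = b*y + (c1 - a1*y)*x1 + (c2 - a2*y)*x2 = 19*(-6.25) + 43.25*0.0 + 35.0*0.0 = -118.75 + 0.0 + 0.0 = -118.75


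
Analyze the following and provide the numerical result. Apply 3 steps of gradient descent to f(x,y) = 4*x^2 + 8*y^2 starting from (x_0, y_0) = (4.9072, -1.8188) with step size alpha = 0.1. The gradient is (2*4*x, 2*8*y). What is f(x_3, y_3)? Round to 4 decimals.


Gradient descent on f(x,y) = 4*x^2 + 8*y^2.
Starting point: (4.9072, -1.8188), alpha = 0.1
Step 1: grad_x = 2*4*4.9072 = 39.2576, grad_y = 2*8*-1.8188 = -29.1008
  x_1 = 4.9072 - 0.1*39.2576 = 0.9814
  y_1 = -1.8188 - 0.1*-29.1008 = 1.0913
Step 2: grad_x = 2*4*0.9814 = 7.8515, grad_y = 2*8*1.0913 = 17.4605
  x_2 = 0.9814 - 0.1*7.8515 = 0.1963
  y_2 = 1.0913 - 0.1*17.4605 = -0.6548
Step 3: grad_x = 2*4*0.1963 = 1.5703, grad_y = 2*8*-0.6548 = -10.4763
  x_3 = 0.1963 - 0.1*1.5703 = 0.0393
  y_3 = -0.6548 - 0.1*-10.4763 = 0.3929
f(0.0393, 0.3929) = 4*0.0393^2 + 8*0.3929^2 = 1.2409


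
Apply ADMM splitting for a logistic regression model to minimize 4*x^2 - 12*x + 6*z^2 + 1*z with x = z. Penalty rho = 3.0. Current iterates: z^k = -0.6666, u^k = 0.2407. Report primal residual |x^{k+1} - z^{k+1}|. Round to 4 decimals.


ADMM iteration with rho = 3.0, z^k = -0.6666, u^k = 0.2407
Step 1: x-update.
Minimize 4*x^2 - 12*x + (3.0/2)*(x + 0.6666 + 0.2407)^2
FOC: (2*4 + 3.0)*x = 12 + 3.0*(-0.6666 - 0.2407)
x^{k+1} = 0.8435
Step 2: z-update.
Minimize 6*z^2 + 1*z + (3.0/2)*(0.8435 - z + 0.2407)^2
FOC: (2*6 + 3.0)*z = -1 + 3.0*(0.8435 + 0.2407)
z^{k+1} = 0.1502
Step 3: u-update.
u^{k+1} = 0.2407 + 0.8435 - 0.1502 = 0.934
Step 4: Primal residual = |0.8435 - 0.1502| = 0.6933


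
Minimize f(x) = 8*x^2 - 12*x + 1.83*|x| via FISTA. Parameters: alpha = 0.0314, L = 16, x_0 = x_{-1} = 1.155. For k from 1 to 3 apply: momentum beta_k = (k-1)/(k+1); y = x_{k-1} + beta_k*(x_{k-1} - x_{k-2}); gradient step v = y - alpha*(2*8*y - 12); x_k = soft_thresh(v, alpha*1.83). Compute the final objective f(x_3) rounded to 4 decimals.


FISTA on f(x) = 8*x^2 - 12*x + 1.83*|x|
L = 16, alpha = 0.0314
Iteration 1: beta = 0.0, y = 1.155 + 0.0*(1.155 - 1.155) = 1.155
  grad(y) = 6.48, v = y - alpha*grad = 0.9515
  prox(v) = soft_thresh(0.9515, 0.0575) = 0.8941
Iteration 2: beta = 0.3333, y = 0.8941 + 0.3333*(0.8941 - 1.155) = 0.8071
  grad(y) = 0.9134, v = y - alpha*grad = 0.7784
  prox(v) = soft_thresh(0.7784, 0.0575) = 0.7209
Iteration 3: beta = 0.5, y = 0.7209 + 0.5*(0.7209 - 0.8941) = 0.6344
  grad(y) = -1.8498, v = y - alpha*grad = 0.6925
  prox(v) = soft_thresh(0.6925, 0.0575) = 0.635
f(x_3) = 8*0.635^2 - 12*0.635 + 1.83*|0.635| = -3.2322


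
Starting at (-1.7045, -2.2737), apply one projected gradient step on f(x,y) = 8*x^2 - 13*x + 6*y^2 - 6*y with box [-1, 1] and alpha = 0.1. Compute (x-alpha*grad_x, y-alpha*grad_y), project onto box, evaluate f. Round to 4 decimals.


Step 1: Compute gradient at (-1.7045, -2.2737).
grad_x = 2*8*-1.7045 - 13 = -40.272
grad_y = 2*6*-2.2737 - 6 = -33.2844
Step 2: Gradient step.
x_raw = -1.7045 - 0.1*-40.272 = 2.3227
y_raw = -2.2737 - 0.1*-33.2844 = 1.0547
Step 3: Project onto [-1, 1].
x_proj = clip(2.3227) = 1.0
y_proj = clip(1.0547) = 1.0
Step 4: Evaluate f.
f(1.0, 1.0) = -5.0


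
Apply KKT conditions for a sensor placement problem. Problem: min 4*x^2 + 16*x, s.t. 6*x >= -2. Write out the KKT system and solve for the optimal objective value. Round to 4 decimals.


Step 1: Try lambda = 0 (constraint inactive).
x_unc = -16/(2*4) = -2.0
Check: 6*-2.0 = -12.0 < -2 -- violated!
Step 2: Constraint must be active: 6*x = -2
x* = -2/6 = -1/3 = -0.3333 (rounded; the exact value -1/3 is used below)
lambda = (2*4*(-1/3) + 16)/6 = 2.2222
Step 3: Compute optimal value.
f(x*) = 4*(-1/3)^2 + 16*(-1/3) = -4.8889


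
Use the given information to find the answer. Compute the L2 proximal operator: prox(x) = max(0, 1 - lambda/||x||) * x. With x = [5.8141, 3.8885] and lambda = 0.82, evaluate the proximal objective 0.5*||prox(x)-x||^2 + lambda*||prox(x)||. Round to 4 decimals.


Step 1: Compute ||x||.
||x|| = 6.9946
Step 2: Compute scaling factor.
scale = max(0, 1 - 0.82/6.9946) = 0.8828
Step 3: prox(x) = [5.1325, 3.4326]
||prox(x)|| = 6.1746
Step 4: Proximal objective.
0.5*||prox-x||^2 = 0.3362
lambda*||prox|| = 5.0632
Total = 5.3994


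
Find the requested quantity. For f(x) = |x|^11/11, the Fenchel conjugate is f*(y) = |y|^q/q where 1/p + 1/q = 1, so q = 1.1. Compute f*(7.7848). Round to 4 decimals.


The conjugate exponent q satisfies 1/p + 1/q = 1.
p = 11, so q = 11/(11 - 1) = 1.1
|y|^q = 7.7848^1.1 = 9.5581
f*(7.7848) = 9.5581 / 1.1 = 8.6892


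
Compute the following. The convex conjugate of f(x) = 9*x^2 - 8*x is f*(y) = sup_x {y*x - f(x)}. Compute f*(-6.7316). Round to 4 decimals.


f*(y) = sup_x {y*x - a*x^2 - b*x} = sup_x {(y-b)*x - a*x^2}
FOC: (y - b) - 2a*x = 0 => x* = (y - b)/(2a)
x* = (-6.7316 + 8)/(2*9) = 0.0705
f*(-6.7316) = (y-b)^2/(4a) = (-6.7316 + 8)^2/(4*9)
= 1.6088/36 = 0.0447


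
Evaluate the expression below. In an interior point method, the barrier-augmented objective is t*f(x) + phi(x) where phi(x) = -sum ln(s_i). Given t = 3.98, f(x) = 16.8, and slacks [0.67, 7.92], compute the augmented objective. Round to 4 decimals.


Step 1: Compute log-barrier.
ln values: [-0.4005, 2.0694]
phi = -(-0.4005 + 2.0694) = -1.6689
Step 2: Compute augmented objective.
t*f(x) = 3.98*16.8 = 66.864
Total = 66.864 - 1.6689 = 65.1951


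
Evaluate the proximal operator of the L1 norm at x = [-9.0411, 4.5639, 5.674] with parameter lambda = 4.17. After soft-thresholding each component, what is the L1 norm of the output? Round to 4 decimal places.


Soft-thresholding with lambda = 4.17:
prox(-9.0411) = sign(-9.0411)*max(|-9.0411| - 4.17, 0) = -4.8711
prox(4.5639) = sign(4.5639)*max(|4.5639| - 4.17, 0) = 0.3939
prox(5.674) = sign(5.674)*max(|5.674| - 4.17, 0) = 1.504
prox(x) = [-4.8711, 0.3939, 1.504]
||prox(x)||_1 = 4.8711 + 0.3939 + 1.504 = 6.769


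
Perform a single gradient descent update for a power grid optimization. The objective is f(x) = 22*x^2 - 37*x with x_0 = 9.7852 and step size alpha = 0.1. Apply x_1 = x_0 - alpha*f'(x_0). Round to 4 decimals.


We compute the gradient at x_0 and apply the update.
f'(x) = 44*x - 37
f'(9.7852) = 44*9.7852 - 37 = 393.5488
x_1 = 9.7852 - 0.1*393.5488 = -29.5697


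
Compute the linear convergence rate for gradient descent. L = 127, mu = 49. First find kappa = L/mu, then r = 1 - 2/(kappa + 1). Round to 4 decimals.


Step 1: Compute the condition number.
kappa = L/mu = 127/49 = 2.5918
Step 2: Compute the convergence rate.
r = 1 - 2/(kappa + 1) = 1 - 2*mu/(L + mu) = (L - mu)/(L + mu) = 78/176 = 0.4432


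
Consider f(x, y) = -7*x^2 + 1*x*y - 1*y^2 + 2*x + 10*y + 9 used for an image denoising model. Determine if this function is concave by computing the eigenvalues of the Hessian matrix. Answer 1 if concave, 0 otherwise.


The Hessian of f(x,y) = -7*x^2 + 1*x*y - 1*y^2 + 2*x + 10*y + 9 is:
H = [[-14, 1], [1, -2]]
Trace = -14 - 2 = -16
Determinant = -14*-2 - (1)^2 = 27
Discriminant = (-16)^2 - 4*27 = 148.0
Eigenvalues: lambda_1 = -14.0828, lambda_2 = -1.9172
The function is concave.

1


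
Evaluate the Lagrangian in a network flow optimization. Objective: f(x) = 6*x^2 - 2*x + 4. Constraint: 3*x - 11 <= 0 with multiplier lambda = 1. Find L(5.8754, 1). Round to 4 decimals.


Step 1: Evaluate f(x).
f(5.8754) = 6*5.8754^2 - 2*5.8754 + 4 = 199.3712
Step 2: Evaluate g(x).
g(5.8754) = 3*5.8754 - 11 = 6.6262
Step 3: Compute Lagrangian.
L = 199.3712 + 1*6.6262 = 205.9974


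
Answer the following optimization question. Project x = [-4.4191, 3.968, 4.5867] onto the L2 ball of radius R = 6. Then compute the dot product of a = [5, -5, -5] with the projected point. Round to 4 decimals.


Step 1: Compute ||x|| (intermediates to 6 decimals).
||x|| = sqrt((-4.4191)^2 + 3.968^2 + 4.5867^2) = 7.504085
Step 2: Project.
Since ||x|| > R, scale = R/||x|| = 6/7.504085 = 0.799565, proj(x) = scale * x
proj(x) = [-3.533358, 3.172674, 3.667365]
Step 3: Dot product.
a^T * proj(x) = 5*(-3.533358) - 5*3.172674 - 5*3.667365 = -51.867


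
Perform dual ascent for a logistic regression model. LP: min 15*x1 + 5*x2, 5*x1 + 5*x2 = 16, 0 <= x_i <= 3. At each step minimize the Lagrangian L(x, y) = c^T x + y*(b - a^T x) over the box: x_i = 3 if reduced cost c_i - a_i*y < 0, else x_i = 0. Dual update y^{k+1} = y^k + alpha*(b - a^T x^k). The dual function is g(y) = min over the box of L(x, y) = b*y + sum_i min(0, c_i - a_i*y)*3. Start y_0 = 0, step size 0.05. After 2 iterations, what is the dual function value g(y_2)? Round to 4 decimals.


Dual ascent for LP: min 15*x1 + 5*x2, 5*x1 + 5*x2 = 16, 0 <= x_i <= 3
Step 1: y^k = 0.0, reduced costs: (15.0, 5.0)
  x^k = (0.0, 0.0), subgradient = b - a^T x = 16.0
  y^{k+1} = 0.0 + 0.05*16.0 = 0.8
Step 2: y^k = 0.8, reduced costs: (11.0, 1.0)
  x^k = (0.0, 0.0), subgradient = b - a^T x = 16.0
  y^{k+1} = 0.8 + 0.05*16.0 = 1.6
Dual objective at y_2 = 1.6: reduced costs (7.0, -3.0), box minimizer x = (0.0, 3.0)
g(y_2) = b*y + (c1 - a1*y)*x1 + (c2 - a2*y)*x2 = 16*1.6 + 7.0*0.0 + (-3.0)*3.0 = 25.6 + 0.0 - 9.0 = 16.6


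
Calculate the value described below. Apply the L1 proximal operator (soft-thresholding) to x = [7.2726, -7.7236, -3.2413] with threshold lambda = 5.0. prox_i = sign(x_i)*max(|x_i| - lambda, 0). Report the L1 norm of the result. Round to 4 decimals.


Soft-thresholding with lambda = 5.0:
prox(7.2726) = sign(7.2726)*max(|7.2726| - 5.0, 0) = 2.2726
prox(-7.7236) = sign(-7.7236)*max(|-7.7236| - 5.0, 0) = -2.7236
prox(-3.2413) = sign(-3.2413)*max(|-3.2413| - 5.0, 0) = 0.0
prox(x) = [2.2726, -2.7236, 0.0]
||prox(x)||_1 = 2.2726 + 2.7236 + 0.0 = 4.9962


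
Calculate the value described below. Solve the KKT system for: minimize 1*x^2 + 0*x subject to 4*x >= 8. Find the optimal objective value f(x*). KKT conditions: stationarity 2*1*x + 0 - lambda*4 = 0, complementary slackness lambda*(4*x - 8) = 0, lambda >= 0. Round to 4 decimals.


Step 1: Try lambda = 0 (constraint inactive).
x_unc = 0/(2*1) = 0.0
Check: 4*0.0 = 0.0 < 8 -- violated!
Step 2: Constraint must be active: 4*x = 8
x* = 8/4 = 2.0
lambda = (2*1*2.0 + 0)/4 = 1.0
Step 3: Compute optimal value.
f(x*) = 1*2.0^2 + 0*2.0 = 4.0


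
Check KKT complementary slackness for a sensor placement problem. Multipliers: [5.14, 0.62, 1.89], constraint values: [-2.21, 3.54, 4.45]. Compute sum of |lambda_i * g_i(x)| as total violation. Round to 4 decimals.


KKT complementary slackness check:
lambda_1 * g_1 = 5.14 * -2.21 = -11.3594
lambda_2 * g_2 = 0.62 * 3.54 = 2.1948
lambda_3 * g_3 = 1.89 * 4.45 = 8.4105
Total violation = 11.3594 + 2.1948 + 8.4105 = 21.9647


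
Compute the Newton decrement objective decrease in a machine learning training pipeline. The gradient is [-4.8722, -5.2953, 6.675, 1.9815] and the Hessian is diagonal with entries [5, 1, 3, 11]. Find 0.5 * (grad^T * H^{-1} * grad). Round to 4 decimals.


Step 1: H is diagonal, so H^(-1) * g = [-0.9744, -5.2953, 2.225, 0.1801].
Step 2: g^T H^(-1) g = sum_i g_i^2 / H_ii
  = (-4.8722)^2/5 + (-5.2953)^2/1 + (6.675)^2/3 + (1.9815)^2/11
  = 4.7477 + 28.0402 + 14.8519 + 0.3569 = 47.9967
Step 3: Objective decrease = 0.5 * g^T H^(-1) g = 23.9983


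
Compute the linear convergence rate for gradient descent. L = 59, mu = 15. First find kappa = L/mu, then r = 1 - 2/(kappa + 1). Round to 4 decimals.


Step 1: Compute the condition number.
kappa = L/mu = 59/15 = 3.9333
Step 2: Compute the convergence rate.
r = 1 - 2/(kappa + 1) = 1 - 2*mu/(L + mu) = (L - mu)/(L + mu) = 44/74 = 0.5946


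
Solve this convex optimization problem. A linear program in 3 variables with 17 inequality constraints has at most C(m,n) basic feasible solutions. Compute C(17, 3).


Each vertex corresponds to some choice of n active constraints out of m, so the number of vertices is at most C(m, n) = m! / (n!(m-n)!).
m = 17, n = 3
Numerator: 17 * 16 * 15
Denominator: 3! = 6
C(17, 3) = 680


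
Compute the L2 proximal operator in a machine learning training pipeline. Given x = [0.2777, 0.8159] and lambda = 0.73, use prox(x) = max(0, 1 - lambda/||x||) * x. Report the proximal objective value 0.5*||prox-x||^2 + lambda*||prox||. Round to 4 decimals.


Step 1: Compute ||x||.
||x|| = 0.8619
Step 2: Compute scaling factor.
scale = max(0, 1 - 0.73/0.8619) = 0.153
Step 3: prox(x) = [0.0425, 0.1248]
||prox(x)|| = 0.1319
Step 4: Proximal objective.
0.5*||prox-x||^2 = 0.2665
lambda*||prox|| = 0.0963
Total = 0.3627


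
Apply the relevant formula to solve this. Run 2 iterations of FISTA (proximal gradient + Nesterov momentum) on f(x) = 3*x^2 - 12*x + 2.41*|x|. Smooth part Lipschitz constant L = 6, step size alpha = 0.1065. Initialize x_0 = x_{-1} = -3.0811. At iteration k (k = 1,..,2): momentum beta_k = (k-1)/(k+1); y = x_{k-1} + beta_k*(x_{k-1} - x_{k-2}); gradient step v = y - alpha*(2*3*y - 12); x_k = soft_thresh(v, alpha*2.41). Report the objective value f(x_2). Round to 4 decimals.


FISTA on f(x) = 3*x^2 - 12*x + 2.41*|x|
L = 6, alpha = 0.1065
Iteration 1: beta = 0.0, y = -3.0811 + 0.0*(-3.0811 + 3.0811) = -3.0811
  grad(y) = -30.4866, v = y - alpha*grad = 0.1657
  prox(v) = soft_thresh(0.1657, 0.2567) = 0.0
Iteration 2: beta = 0.3333, y = 0.0 + 0.3333*(0.0 + 3.0811) = 1.027
  grad(y) = -5.8378, v = y - alpha*grad = 1.6488
  prox(v) = soft_thresh(1.6488, 0.2567) = 1.3921
f(x_2) = 3*1.3921^2 - 12*1.3921 + 2.41*|1.3921| = -7.5364


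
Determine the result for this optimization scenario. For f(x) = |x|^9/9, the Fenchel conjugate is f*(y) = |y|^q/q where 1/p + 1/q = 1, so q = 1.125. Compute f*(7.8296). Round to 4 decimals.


The conjugate exponent q satisfies 1/p + 1/q = 1.
p = 9, so q = 9/(9 - 1) = 1.125
|y|^q = 7.8296^1.125 = 10.1264
f*(7.8296) = 10.1264 / 1.125 = 9.0013


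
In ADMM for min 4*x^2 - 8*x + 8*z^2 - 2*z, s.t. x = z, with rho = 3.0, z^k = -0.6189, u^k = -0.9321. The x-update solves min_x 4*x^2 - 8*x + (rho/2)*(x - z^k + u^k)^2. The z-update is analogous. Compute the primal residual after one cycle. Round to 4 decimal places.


ADMM iteration with rho = 3.0, z^k = -0.6189, u^k = -0.9321
Step 1: x-update.
Minimize 4*x^2 - 8*x + (3.0/2)*(x + 0.6189 - 0.9321)^2
FOC: (2*4 + 3.0)*x = 8 + 3.0*(-0.6189 + 0.9321)
x^{k+1} = 0.8127
Step 2: z-update.
Minimize 8*z^2 - 2*z + (3.0/2)*(0.8127 - z - 0.9321)^2
FOC: (2*8 + 3.0)*z = 2 + 3.0*(0.8127 - 0.9321)
z^{k+1} = 0.0864
Step 3: u-update.
u^{k+1} = -0.9321 + 0.8127 - 0.0864 = -0.2058
Step 4: Primal residual = |0.8127 - 0.0864| = 0.7263


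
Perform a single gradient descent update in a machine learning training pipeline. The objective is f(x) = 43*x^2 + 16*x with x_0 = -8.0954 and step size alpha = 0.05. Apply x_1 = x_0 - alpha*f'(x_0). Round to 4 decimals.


We compute the gradient at x_0 and apply the update.
f'(x) = 86*x + 16
f'(-8.0954) = 86*-8.0954 + 16 = -680.2044
x_1 = -8.0954 - 0.05*-680.2044 = 25.9148


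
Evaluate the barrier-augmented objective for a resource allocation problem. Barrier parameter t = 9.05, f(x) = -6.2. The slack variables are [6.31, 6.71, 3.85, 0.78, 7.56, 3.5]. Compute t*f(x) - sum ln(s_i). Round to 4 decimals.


Step 1: Compute log-barrier.
ln values: [1.8421, 1.9036, 1.3481, -0.2485, 2.0229, 1.2528]
phi = -(1.8421 + 1.9036 + 1.3481 - 0.2485 + 2.0229 + 1.2528) = -8.121
Step 2: Compute augmented objective.
t*f(x) = 9.05*-6.2 = -56.11
Total = -56.11 - 8.121 = -64.231


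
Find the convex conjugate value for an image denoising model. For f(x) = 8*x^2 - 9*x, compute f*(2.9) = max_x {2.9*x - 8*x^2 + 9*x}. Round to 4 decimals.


f*(y) = sup_x {y*x - a*x^2 - b*x} = sup_x {(y-b)*x - a*x^2}
FOC: (y - b) - 2a*x = 0 => x* = (y - b)/(2a)
x* = (2.9 + 9)/(2*8) = 0.7438
f*(2.9) = (y-b)^2/(4a) = (2.9 + 9)^2/(4*8)
= 141.61/32 = 4.4253


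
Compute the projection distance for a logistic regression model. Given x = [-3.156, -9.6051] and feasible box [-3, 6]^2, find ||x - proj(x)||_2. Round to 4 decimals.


Project each component onto [-3, 6].
clip(-3.156) = -3.0, clip(-9.6051) = -3.0
Projection = [-3.0, -3.0]
Squared diffs: [0.0243, 43.6273]
Distance = sqrt(43.6516) = 6.6069


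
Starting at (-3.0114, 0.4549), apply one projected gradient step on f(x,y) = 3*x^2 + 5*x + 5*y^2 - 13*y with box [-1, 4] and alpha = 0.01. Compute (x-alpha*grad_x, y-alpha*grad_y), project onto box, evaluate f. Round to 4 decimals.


Step 1: Compute gradient at (-3.0114, 0.4549).
grad_x = 2*3*-3.0114 + 5 = -13.0684
grad_y = 2*5*0.4549 - 13 = -8.451
Step 2: Gradient step.
x_raw = -3.0114 - 0.01*-13.0684 = -2.8807
y_raw = 0.4549 - 0.01*-8.451 = 0.5394
Step 3: Project onto [-1, 4].
x_proj = clip(-2.8807) = -1.0
y_proj = clip(0.5394) = 0.5394
Step 4: Evaluate f.
f(-1.0, 0.5394) = -7.5575


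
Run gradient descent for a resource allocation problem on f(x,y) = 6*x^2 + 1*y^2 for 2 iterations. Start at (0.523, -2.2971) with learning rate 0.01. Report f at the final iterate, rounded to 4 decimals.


Gradient descent on f(x,y) = 6*x^2 + 1*y^2.
Starting point: (0.523, -2.2971), alpha = 0.01
Step 1: grad_x = 2*6*0.523 = 6.276, grad_y = 2*1*-2.2971 = -4.5942
  x_1 = 0.523 - 0.01*6.276 = 0.4602
  y_1 = -2.2971 - 0.01*-4.5942 = -2.2512
Step 2: grad_x = 2*6*0.4602 = 5.5229, grad_y = 2*1*-2.2512 = -4.5023
  x_2 = 0.4602 - 0.01*5.5229 = 0.405
  y_2 = -2.2512 - 0.01*-4.5023 = -2.2061
f(0.405, -2.2061) = 6*0.405^2 + 1*(-2.2061)^2 = 5.8512


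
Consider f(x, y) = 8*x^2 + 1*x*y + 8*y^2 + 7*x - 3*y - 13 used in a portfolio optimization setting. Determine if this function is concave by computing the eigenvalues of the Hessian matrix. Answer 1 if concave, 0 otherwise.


The Hessian of f(x,y) = 8*x^2 + 1*x*y + 8*y^2 + 7*x - 3*y - 13 is:
H = [[16, 1], [1, 16]]
Trace = 16 + 16 = 32
Determinant = 16*16 - (1)^2 = 255
Discriminant = (32)^2 - 4*255 = 4.0
Eigenvalues: lambda_1 = 15.0, lambda_2 = 17.0
The function is not concave.

0


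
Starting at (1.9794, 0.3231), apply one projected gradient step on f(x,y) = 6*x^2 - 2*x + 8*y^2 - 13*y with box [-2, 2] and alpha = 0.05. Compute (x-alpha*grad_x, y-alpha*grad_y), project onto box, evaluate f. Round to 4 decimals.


Step 1: Compute gradient at (1.9794, 0.3231).
grad_x = 2*6*1.9794 - 2 = 21.7528
grad_y = 2*8*0.3231 - 13 = -7.8304
Step 2: Gradient step.
x_raw = 1.9794 - 0.05*21.7528 = 0.8918
y_raw = 0.3231 - 0.05*-7.8304 = 0.7146
Step 3: Project onto [-2, 2].
x_proj = clip(0.8918) = 0.8918
y_proj = clip(0.7146) = 0.7146
Step 4: Evaluate f.
f(0.8918, 0.7146) = -2.2167


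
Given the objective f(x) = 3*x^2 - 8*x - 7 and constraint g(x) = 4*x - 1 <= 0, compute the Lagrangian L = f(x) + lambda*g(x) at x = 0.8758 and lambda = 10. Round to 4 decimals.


Step 1: Evaluate f(x).
f(0.8758) = 3*0.8758^2 - 8*0.8758 - 7 = -11.7053
Step 2: Evaluate g(x).
g(0.8758) = 4*0.8758 - 1 = 2.5032
Step 3: Compute Lagrangian.
L = -11.7053 + 10*2.5032 = 13.3267


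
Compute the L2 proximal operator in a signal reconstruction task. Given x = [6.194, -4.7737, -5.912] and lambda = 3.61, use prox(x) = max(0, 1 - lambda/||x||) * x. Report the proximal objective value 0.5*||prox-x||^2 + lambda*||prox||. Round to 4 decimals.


Step 1: Compute ||x||.
||x|| = 9.8033
Step 2: Compute scaling factor.
scale = max(0, 1 - 3.61/9.8033) = 0.6318
Step 3: prox(x) = [3.9131, -3.0158, -3.735]
||prox(x)|| = 6.1933
Step 4: Proximal objective.
0.5*||prox-x||^2 = 6.5161
lambda*||prox|| = 22.3578
Total = 28.874


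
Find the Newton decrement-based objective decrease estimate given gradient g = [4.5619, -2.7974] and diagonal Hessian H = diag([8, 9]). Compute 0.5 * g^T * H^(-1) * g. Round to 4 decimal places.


Step 1: H is diagonal, so H^(-1) * g = [0.5702, -0.3108].
Step 2: g^T H^(-1) g = sum_i g_i^2 / H_ii
  = (4.5619)^2/8 + (-2.7974)^2/9
  = 2.6014 + 0.8695 = 3.4709
Step 3: Objective decrease = 0.5 * g^T H^(-1) g = 1.7354


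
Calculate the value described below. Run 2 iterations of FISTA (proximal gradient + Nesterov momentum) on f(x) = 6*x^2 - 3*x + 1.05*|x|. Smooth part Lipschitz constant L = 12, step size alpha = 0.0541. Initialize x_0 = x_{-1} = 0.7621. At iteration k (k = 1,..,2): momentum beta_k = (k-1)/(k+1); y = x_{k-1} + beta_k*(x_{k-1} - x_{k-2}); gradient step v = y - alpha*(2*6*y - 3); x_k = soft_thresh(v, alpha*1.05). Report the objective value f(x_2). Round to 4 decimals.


FISTA on f(x) = 6*x^2 - 3*x + 1.05*|x|
L = 12, alpha = 0.0541
Iteration 1: beta = 0.0, y = 0.7621 + 0.0*(0.7621 - 0.7621) = 0.7621
  grad(y) = 6.1452, v = y - alpha*grad = 0.4296
  prox(v) = soft_thresh(0.4296, 0.0568) = 0.3728
Iteration 2: beta = 0.3333, y = 0.3728 + 0.3333*(0.3728 - 0.7621) = 0.2431
  grad(y) = -0.083, v = y - alpha*grad = 0.2476
  prox(v) = soft_thresh(0.2476, 0.0568) = 0.1908
f(x_2) = 6*0.1908^2 - 3*0.1908 + 1.05*|0.1908| = -0.1536


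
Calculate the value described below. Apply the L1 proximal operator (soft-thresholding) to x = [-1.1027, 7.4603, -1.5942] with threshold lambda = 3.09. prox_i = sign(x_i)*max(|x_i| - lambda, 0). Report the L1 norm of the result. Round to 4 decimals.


Soft-thresholding with lambda = 3.09:
prox(-1.1027) = sign(-1.1027)*max(|-1.1027| - 3.09, 0) = 0.0
prox(7.4603) = sign(7.4603)*max(|7.4603| - 3.09, 0) = 4.3703
prox(-1.5942) = sign(-1.5942)*max(|-1.5942| - 3.09, 0) = 0.0
prox(x) = [0.0, 4.3703, 0.0]
||prox(x)||_1 = 0.0 + 4.3703 + 0.0 = 4.3703


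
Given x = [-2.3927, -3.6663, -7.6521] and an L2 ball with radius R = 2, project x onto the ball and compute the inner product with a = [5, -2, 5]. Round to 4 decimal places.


Step 1: Compute ||x|| (intermediates to 6 decimals).
||x|| = sqrt((-2.3927)^2 + (-3.6663)^2 + (-7.6521)^2) = 8.815974
Step 2: Project.
Since ||x|| > R, scale = R/||x|| = 2/8.815974 = 0.226861, proj(x) = scale * x
proj(x) = [-0.54281, -0.83174, -1.735963]
Step 3: Dot product.
a^T * proj(x) = 5*(-0.54281) - 2*(-0.83174) + 5*(-1.735963) = -9.7304


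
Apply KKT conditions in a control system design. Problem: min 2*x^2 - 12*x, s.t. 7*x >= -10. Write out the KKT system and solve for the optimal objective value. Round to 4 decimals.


Step 1: Try lambda = 0 (constraint inactive).
Stationarity: 2*2*x - 12 = 0
x* = 12/(2*2) = 3.0
Check constraint: 7*3.0 = 21.0 >= -10 -- satisfied.
Step 2: Compute optimal value.
f(x*) = 2*3.0^2 - 12*3.0 = -18.0


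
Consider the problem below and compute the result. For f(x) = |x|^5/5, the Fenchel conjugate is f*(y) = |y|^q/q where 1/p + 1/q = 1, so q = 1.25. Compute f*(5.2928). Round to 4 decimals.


The conjugate exponent q satisfies 1/p + 1/q = 1.
p = 5, so q = 5/(5 - 1) = 1.25
|y|^q = 5.2928^1.25 = 8.028
f*(5.2928) = 8.028 / 1.25 = 6.4224


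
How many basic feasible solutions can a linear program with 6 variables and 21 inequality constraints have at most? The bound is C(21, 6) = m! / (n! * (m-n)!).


Each vertex corresponds to some choice of n active constraints out of m, so the number of vertices is at most C(m, n) = m! / (n!(m-n)!).
m = 21, n = 6
Numerator: 21 * 20 * 19 * 18 * 17 * 16
Denominator: 6! = 720
C(21, 6) = 54264


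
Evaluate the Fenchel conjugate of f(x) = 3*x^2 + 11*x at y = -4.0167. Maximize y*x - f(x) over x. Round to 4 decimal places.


f*(y) = sup_x {y*x - a*x^2 - b*x} = sup_x {(y-b)*x - a*x^2}
FOC: (y - b) - 2a*x = 0 => x* = (y - b)/(2a)
x* = (-4.0167 - 11)/(2*3) = -2.5028
f*(-4.0167) = (y-b)^2/(4a) = (-4.0167 - 11)^2/(4*3)
= 225.5013/12 = 18.7918


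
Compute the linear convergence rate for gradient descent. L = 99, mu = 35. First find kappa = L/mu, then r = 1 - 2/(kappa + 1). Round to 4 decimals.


Step 1: Compute the condition number.
kappa = L/mu = 99/35 = 2.8286
Step 2: Compute the convergence rate.
r = 1 - 2/(kappa + 1) = 1 - 2*mu/(L + mu) = (L - mu)/(L + mu) = 64/134 = 0.4776


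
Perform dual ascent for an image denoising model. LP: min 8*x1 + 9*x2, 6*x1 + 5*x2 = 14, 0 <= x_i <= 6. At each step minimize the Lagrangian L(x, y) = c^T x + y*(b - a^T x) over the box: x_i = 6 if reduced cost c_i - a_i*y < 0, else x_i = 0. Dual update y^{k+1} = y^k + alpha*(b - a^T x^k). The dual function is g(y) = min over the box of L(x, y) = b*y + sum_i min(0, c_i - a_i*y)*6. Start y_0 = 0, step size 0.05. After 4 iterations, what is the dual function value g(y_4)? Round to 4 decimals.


Dual ascent for LP: min 8*x1 + 9*x2, 6*x1 + 5*x2 = 14, 0 <= x_i <= 6
Step 1: y^k = 0.0, reduced costs: (8.0, 9.0)
  x^k = (0.0, 0.0), subgradient = b - a^T x = 14.0
  y^{k+1} = 0.0 + 0.05*14.0 = 0.7
Step 2: y^k = 0.7, reduced costs: (3.8, 5.5)
  x^k = (0.0, 0.0), subgradient = b - a^T x = 14.0
  y^{k+1} = 0.7 + 0.05*14.0 = 1.4
Step 3: y^k = 1.4, reduced costs: (-0.4, 2.0)
  x^k = (6.0, 0.0), subgradient = b - a^T x = -22.0
  y^{k+1} = 1.4 + 0.05*-22.0 = 0.3
Step 4: y^k = 0.3, reduced costs: (6.2, 7.5)
  x^k = (0.0, 0.0), subgradient = b - a^T x = 14.0
  y^{k+1} = 0.3 + 0.05*14.0 = 1.0
Dual objective at y_4 = 1.0: reduced costs (2.0, 4.0), box minimizer x = (0.0, 0.0)
g(y_4) = b*y + (c1 - a1*y)*x1 + (c2 - a2*y)*x2 = 14*1.0 + 2.0*0.0 + 4.0*0.0 = 14.0 + 0.0 + 0.0 = 14.0


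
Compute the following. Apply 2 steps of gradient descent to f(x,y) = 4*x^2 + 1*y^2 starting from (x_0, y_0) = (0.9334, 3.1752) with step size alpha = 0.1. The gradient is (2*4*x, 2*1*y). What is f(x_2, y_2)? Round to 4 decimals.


Gradient descent on f(x,y) = 4*x^2 + 1*y^2.
Starting point: (0.9334, 3.1752), alpha = 0.1
Step 1: grad_x = 2*4*0.9334 = 7.4672, grad_y = 2*1*3.1752 = 6.3504
  x_1 = 0.9334 - 0.1*7.4672 = 0.1867
  y_1 = 3.1752 - 0.1*6.3504 = 2.5402
Step 2: grad_x = 2*4*0.1867 = 1.4934, grad_y = 2*1*2.5402 = 5.0803
  x_2 = 0.1867 - 0.1*1.4934 = 0.0373
  y_2 = 2.5402 - 0.1*5.0803 = 2.0321
f(0.0373, 2.0321) = 4*0.0373^2 + 1*2.0321^2 = 4.1351


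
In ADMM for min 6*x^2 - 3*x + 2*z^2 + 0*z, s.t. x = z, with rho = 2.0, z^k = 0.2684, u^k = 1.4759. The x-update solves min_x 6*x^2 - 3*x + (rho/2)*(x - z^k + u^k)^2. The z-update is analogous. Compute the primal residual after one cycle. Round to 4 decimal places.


ADMM iteration with rho = 2.0, z^k = 0.2684, u^k = 1.4759
Step 1: x-update.
Minimize 6*x^2 - 3*x + (2.0/2)*(x - 0.2684 + 1.4759)^2
FOC: (2*6 + 2.0)*x = 3 + 2.0*(0.2684 - 1.4759)
x^{k+1} = 0.0418
Step 2: z-update.
Minimize 2*z^2 + 0*z + (2.0/2)*(0.0418 - z + 1.4759)^2
FOC: (2*2 + 2.0)*z = 0 + 2.0*(0.0418 + 1.4759)
z^{k+1} = 0.5059
Step 3: u-update.
u^{k+1} = 1.4759 + 0.0418 - 0.5059 = 1.0118
Step 4: Primal residual = |0.0418 - 0.5059| = 0.4641


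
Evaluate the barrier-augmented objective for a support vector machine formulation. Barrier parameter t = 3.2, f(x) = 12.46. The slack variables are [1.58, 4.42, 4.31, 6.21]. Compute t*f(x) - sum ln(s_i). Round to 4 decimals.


Step 1: Compute log-barrier.
ln values: [0.4574, 1.4861, 1.4609, 1.8262]
phi = -(0.4574 + 1.4861 + 1.4609 + 1.8262) = -5.2307
Step 2: Compute augmented objective.
t*f(x) = 3.2*12.46 = 39.872
Total = 39.872 - 5.2307 = 34.6413


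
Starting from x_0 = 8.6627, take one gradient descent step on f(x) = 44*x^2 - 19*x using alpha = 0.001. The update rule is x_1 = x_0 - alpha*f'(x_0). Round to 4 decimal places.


We compute the gradient at x_0 and apply the update.
f'(x) = 88*x - 19
f'(8.6627) = 88*8.6627 - 19 = 743.3176
x_1 = 8.6627 - 0.001*743.3176 = 7.9194


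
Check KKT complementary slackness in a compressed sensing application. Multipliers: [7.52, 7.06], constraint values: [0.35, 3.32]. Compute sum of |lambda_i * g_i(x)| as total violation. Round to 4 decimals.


KKT complementary slackness check:
lambda_1 * g_1 = 7.52 * 0.35 = 2.632
lambda_2 * g_2 = 7.06 * 3.32 = 23.4392
Total violation = 2.632 + 23.4392 = 26.0712


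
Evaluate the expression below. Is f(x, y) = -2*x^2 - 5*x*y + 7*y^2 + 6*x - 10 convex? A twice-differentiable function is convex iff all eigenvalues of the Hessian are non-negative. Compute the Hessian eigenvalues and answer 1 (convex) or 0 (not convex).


The Hessian of f(x,y) = -2*x^2 - 5*x*y + 7*y^2 + 6*x - 10 is:
H = [[-4, -5], [-5, 14]]
Trace = -4 + 14 = 10
Determinant = -4*14 - (-5)^2 = -81
Discriminant = (10)^2 - 4*-81 = 424.0
Eigenvalues: lambda_1 = -5.2956, lambda_2 = 15.2956
The function is not convex.

0


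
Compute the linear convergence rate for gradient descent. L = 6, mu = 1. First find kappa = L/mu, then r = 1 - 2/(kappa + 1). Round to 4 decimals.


Step 1: Compute the condition number.
kappa = L/mu = 6/1 = 6.0
Step 2: Compute the convergence rate.
r = 1 - 2/(kappa + 1) = 1 - 2*mu/(L + mu) = (L - mu)/(L + mu) = 5/7 = 0.7143


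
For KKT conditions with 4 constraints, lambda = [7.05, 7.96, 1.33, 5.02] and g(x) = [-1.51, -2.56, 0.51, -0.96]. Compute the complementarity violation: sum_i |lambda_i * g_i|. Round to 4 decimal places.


KKT complementary slackness check:
lambda_1 * g_1 = 7.05 * -1.51 = -10.6455
lambda_2 * g_2 = 7.96 * -2.56 = -20.3776
lambda_3 * g_3 = 1.33 * 0.51 = 0.6783
lambda_4 * g_4 = 5.02 * -0.96 = -4.8192
Total violation = 10.6455 + 20.3776 + 0.6783 + 4.8192 = 36.5206


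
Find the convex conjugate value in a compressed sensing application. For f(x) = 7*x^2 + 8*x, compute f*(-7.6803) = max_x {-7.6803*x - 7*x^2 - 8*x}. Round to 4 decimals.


f*(y) = sup_x {y*x - a*x^2 - b*x} = sup_x {(y-b)*x - a*x^2}
FOC: (y - b) - 2a*x = 0 => x* = (y - b)/(2a)
x* = (-7.6803 - 8)/(2*7) = -1.12
f*(-7.6803) = (y-b)^2/(4a) = (-7.6803 - 8)^2/(4*7)
= 245.8718/28 = 8.7811


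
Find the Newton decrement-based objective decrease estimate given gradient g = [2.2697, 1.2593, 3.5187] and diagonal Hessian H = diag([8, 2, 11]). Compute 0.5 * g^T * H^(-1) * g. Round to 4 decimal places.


Step 1: H is diagonal, so H^(-1) * g = [0.2837, 0.6297, 0.3199].
Step 2: g^T H^(-1) g = sum_i g_i^2 / H_ii
  = (2.2697)^2/8 + (1.2593)^2/2 + (3.5187)^2/11
  = 0.6439 + 0.7929 + 1.1256 = 2.5624
Step 3: Objective decrease = 0.5 * g^T H^(-1) g = 1.2812


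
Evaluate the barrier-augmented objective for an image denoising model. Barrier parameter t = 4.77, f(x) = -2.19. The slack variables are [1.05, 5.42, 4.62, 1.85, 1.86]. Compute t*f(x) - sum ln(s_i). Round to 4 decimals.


Step 1: Compute log-barrier.
ln values: [0.0488, 1.6901, 1.5304, 0.6152, 0.6206]
phi = -(0.0488 + 1.6901 + 1.5304 + 0.6152 + 0.6206) = -4.505
Step 2: Compute augmented objective.
t*f(x) = 4.77*-2.19 = -10.4463
Total = -10.4463 - 4.505 = -14.9513


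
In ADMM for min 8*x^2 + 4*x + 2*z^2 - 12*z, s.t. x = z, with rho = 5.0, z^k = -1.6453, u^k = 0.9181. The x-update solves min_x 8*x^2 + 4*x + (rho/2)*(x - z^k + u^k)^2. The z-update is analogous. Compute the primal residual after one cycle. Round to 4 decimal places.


ADMM iteration with rho = 5.0, z^k = -1.6453, u^k = 0.9181
Step 1: x-update.
Minimize 8*x^2 + 4*x + (5.0/2)*(x + 1.6453 + 0.9181)^2
FOC: (2*8 + 5.0)*x = -4 + 5.0*(-1.6453 - 0.9181)
x^{k+1} = -0.8008
Step 2: z-update.
Minimize 2*z^2 - 12*z + (5.0/2)*(-0.8008 - z + 0.9181)^2
FOC: (2*2 + 5.0)*z = 12 + 5.0*(-0.8008 + 0.9181)
z^{k+1} = 1.3985
Step 3: u-update.
u^{k+1} = 0.9181 - 0.8008 - 1.3985 = -1.2812
Step 4: Primal residual = |-0.8008 - 1.3985| = 2.1993


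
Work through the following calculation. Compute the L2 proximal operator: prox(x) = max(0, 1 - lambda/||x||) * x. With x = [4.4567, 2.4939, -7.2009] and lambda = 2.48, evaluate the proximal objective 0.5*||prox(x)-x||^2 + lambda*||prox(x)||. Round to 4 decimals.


Step 1: Compute ||x||.
||x|| = 8.8281
Step 2: Compute scaling factor.
scale = max(0, 1 - 2.48/8.8281) = 0.7191
Step 3: prox(x) = [3.2047, 1.7933, -5.178]
||prox(x)|| = 6.3481
Step 4: Proximal objective.
0.5*||prox-x||^2 = 3.0752
lambda*||prox|| = 15.7433
Total = 18.8184


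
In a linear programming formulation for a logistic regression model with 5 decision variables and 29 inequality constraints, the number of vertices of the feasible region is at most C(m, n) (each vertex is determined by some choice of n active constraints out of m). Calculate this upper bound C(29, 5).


Each vertex corresponds to some choice of n active constraints out of m, so the number of vertices is at most C(m, n) = m! / (n!(m-n)!).
m = 29, n = 5
Numerator: 29 * 28 * 27 * 26 * 25
Denominator: 5! = 120
C(29, 5) = 118755


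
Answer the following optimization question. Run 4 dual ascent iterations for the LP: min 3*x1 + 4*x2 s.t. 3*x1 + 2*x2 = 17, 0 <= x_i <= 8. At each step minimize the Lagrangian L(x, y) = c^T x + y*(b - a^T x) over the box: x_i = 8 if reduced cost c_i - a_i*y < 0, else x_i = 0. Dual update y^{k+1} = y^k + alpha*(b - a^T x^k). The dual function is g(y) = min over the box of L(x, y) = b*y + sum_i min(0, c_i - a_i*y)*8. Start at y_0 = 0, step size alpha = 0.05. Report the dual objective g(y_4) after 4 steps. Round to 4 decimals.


Dual ascent for LP: min 3*x1 + 4*x2, 3*x1 + 2*x2 = 17, 0 <= x_i <= 8
Step 1: y^k = 0.0, reduced costs: (3.0, 4.0)
  x^k = (0.0, 0.0), subgradient = b - a^T x = 17.0
  y^{k+1} = 0.0 + 0.05*17.0 = 0.85
Step 2: y^k = 0.85, reduced costs: (0.45, 2.3)
  x^k = (0.0, 0.0), subgradient = b - a^T x = 17.0
  y^{k+1} = 0.85 + 0.05*17.0 = 1.7
Step 3: y^k = 1.7, reduced costs: (-2.1, 0.6)
  x^k = (8.0, 0.0), subgradient = b - a^T x = -7.0
  y^{k+1} = 1.7 + 0.05*-7.0 = 1.35
Step 4: y^k = 1.35, reduced costs: (-1.05, 1.3)
  x^k = (8.0, 0.0), subgradient = b - a^T x = -7.0
  y^{k+1} = 1.35 + 0.05*-7.0 = 1.0
Dual objective at y_4 = 1.0: reduced costs (0.0, 2.0), box minimizer x = (0.0, 0.0)
g(y_4) = b*y + (c1 - a1*y)*x1 + (c2 - a2*y)*x2 = 17*1.0 + 0.0*0.0 + 2.0*0.0 = 17.0 + 0.0 + 0.0 = 17.0


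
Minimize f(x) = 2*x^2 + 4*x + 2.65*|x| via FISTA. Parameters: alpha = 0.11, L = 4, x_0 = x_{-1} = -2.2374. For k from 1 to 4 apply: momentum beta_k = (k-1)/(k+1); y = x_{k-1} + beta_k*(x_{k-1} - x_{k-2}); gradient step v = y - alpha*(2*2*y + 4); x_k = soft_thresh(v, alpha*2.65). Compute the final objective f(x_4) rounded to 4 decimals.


FISTA on f(x) = 2*x^2 + 4*x + 2.65*|x|
L = 4, alpha = 0.11
Iteration 1: beta = 0.0, y = -2.2374 + 0.0*(-2.2374 + 2.2374) = -2.2374
  grad(y) = -4.9496, v = y - alpha*grad = -1.6929
  prox(v) = soft_thresh(-1.6929, 0.2915) = -1.4014
Iteration 2: beta = 0.3333, y = -1.4014 + 0.3333*(-1.4014 + 2.2374) = -1.1228
  grad(y) = -0.4912, v = y - alpha*grad = -1.0688
  prox(v) = soft_thresh(-1.0688, 0.2915) = -0.7773
Iteration 3: beta = 0.5, y = -0.7773 + 0.5*(-0.7773 + 1.4014) = -0.4652
  grad(y) = 2.1393, v = y - alpha*grad = -0.7005
  prox(v) = soft_thresh(-0.7005, 0.2915) = -0.409
Iteration 4: beta = 0.6, y = -0.409 + 0.6*(-0.409 + 0.7773) = -0.188
  grad(y) = 3.2479, v = y - alpha*grad = -0.5453
  prox(v) = soft_thresh(-0.5453, 0.2915) = -0.2538
f(x_4) = 2*(-0.2538)^2 + 4*(-0.2538) + 2.65*|-0.2538| = -0.2138


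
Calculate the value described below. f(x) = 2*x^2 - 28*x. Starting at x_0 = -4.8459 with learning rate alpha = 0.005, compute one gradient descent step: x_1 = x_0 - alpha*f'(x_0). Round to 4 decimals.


We compute the gradient at x_0 and apply the update.
f'(x) = 4*x - 28
f'(-4.8459) = 4*-4.8459 - 28 = -47.3836
x_1 = -4.8459 - 0.005*-47.3836 = -4.609


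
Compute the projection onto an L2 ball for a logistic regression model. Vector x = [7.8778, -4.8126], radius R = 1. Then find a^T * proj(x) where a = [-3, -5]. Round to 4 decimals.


Step 1: Compute ||x|| (intermediates to 6 decimals).
||x|| = sqrt(7.8778^2 + (-4.8126)^2) = 9.231514
Step 2: Project.
Since ||x|| > R, scale = R/||x|| = 1/9.231514 = 0.108325, proj(x) = scale * x
proj(x) = [0.853363, -0.521325]
Step 3: Dot product.
a^T * proj(x) = -3*0.853363 - 5*(-0.521325) = 0.0465


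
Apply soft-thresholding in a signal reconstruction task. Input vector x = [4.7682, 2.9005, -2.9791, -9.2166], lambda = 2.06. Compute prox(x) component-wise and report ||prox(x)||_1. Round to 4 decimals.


Soft-thresholding with lambda = 2.06:
prox(4.7682) = sign(4.7682)*max(|4.7682| - 2.06, 0) = 2.7082
prox(2.9005) = sign(2.9005)*max(|2.9005| - 2.06, 0) = 0.8405
prox(-2.9791) = sign(-2.9791)*max(|-2.9791| - 2.06, 0) = -0.9191
prox(-9.2166) = sign(-9.2166)*max(|-9.2166| - 2.06, 0) = -7.1566
prox(x) = [2.7082, 0.8405, -0.9191, -7.1566]
||prox(x)||_1 = 2.7082 + 0.8405 + 0.9191 + 7.1566 = 11.6244


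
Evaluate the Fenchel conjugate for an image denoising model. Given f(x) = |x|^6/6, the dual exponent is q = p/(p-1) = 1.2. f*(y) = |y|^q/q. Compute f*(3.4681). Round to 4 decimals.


The conjugate exponent q satisfies 1/p + 1/q = 1.
p = 6, so q = 6/(6 - 1) = 1.2
|y|^q = 3.4681^1.2 = 4.4474
f*(3.4681) = 4.4474 / 1.2 = 3.7062


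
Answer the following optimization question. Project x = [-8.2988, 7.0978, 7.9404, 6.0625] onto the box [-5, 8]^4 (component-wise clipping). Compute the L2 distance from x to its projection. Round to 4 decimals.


Project each component onto [-5, 8].
clip(-8.2988) = -5.0, clip(7.0978) = 7.0978, clip(7.9404) = 7.9404, clip(6.0625) = 6.0625
Projection = [-5.0, 7.0978, 7.9404, 6.0625]
Squared diffs: [10.8821, 0.0, 0.0, 0.0]
Distance = sqrt(10.8821) = 3.2988


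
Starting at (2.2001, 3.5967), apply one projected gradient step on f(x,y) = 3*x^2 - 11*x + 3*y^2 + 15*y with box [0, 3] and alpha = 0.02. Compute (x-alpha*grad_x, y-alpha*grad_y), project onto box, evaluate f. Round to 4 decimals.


Step 1: Compute gradient at (2.2001, 3.5967).
grad_x = 2*3*2.2001 - 11 = 2.2006
grad_y = 2*3*3.5967 + 15 = 36.5802
Step 2: Gradient step.
x_raw = 2.2001 - 0.02*2.2006 = 2.1561
y_raw = 3.5967 - 0.02*36.5802 = 2.8651
Step 3: Project onto [0, 3].
x_proj = clip(2.1561) = 2.1561
y_proj = clip(2.8651) = 2.8651
Step 4: Evaluate f.
f(2.1561, 2.8651) = 57.8319


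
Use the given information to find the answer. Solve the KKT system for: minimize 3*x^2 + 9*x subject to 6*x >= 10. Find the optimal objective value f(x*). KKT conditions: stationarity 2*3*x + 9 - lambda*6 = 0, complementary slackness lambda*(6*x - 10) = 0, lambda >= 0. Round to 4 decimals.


Step 1: Try lambda = 0 (constraint inactive).
x_unc = -9/(2*3) = -1.5
Check: 6*-1.5 = -9.0 < 10 -- violated!
Step 2: Constraint must be active: 6*x = 10
x* = 10/6 = 5/3 = 1.6667 (rounded; the exact value 5/3 is used below)
lambda = (2*3*(5/3) + 9)/6 = 3.1667
Step 3: Compute optimal value.
f(x*) = 3*(5/3)^2 + 9*(5/3) = 23.3333


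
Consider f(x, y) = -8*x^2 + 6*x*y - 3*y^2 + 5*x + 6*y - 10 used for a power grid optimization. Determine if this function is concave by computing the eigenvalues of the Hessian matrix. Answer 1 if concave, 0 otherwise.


The Hessian of f(x,y) = -8*x^2 + 6*x*y - 3*y^2 + 5*x + 6*y - 10 is:
H = [[-16, 6], [6, -6]]
Trace = -16 - 6 = -22
Determinant = -16*-6 - (6)^2 = 60
Discriminant = (-22)^2 - 4*60 = 244.0
Eigenvalues: lambda_1 = -18.8102, lambda_2 = -3.1898
The function is concave.

1


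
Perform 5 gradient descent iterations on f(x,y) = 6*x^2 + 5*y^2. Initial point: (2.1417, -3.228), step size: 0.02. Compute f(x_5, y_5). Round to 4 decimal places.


Gradient descent on f(x,y) = 6*x^2 + 5*y^2.
Starting point: (2.1417, -3.228), alpha = 0.02
Step 1: grad_x = 2*6*2.1417 = 25.7004, grad_y = 2*5*-3.228 = -32.28
  x_1 = 2.1417 - 0.02*25.7004 = 1.6277
  y_1 = -3.228 - 0.02*-32.28 = -2.5824
Step 2: grad_x = 2*6*1.6277 = 19.5323, grad_y = 2*5*-2.5824 = -25.824
  x_2 = 1.6277 - 0.02*19.5323 = 1.237
  y_2 = -2.5824 - 0.02*-25.824 = -2.0659
Step 3: grad_x = 2*6*1.237 = 14.8446, grad_y = 2*5*-2.0659 = -20.6592
  x_3 = 1.237 - 0.02*14.8446 = 0.9402
  y_3 = -2.0659 - 0.02*-20.6592 = -1.6527
Step 4: grad_x = 2*6*0.9402 = 11.2819, grad_y = 2*5*-1.6527 = -16.5274
  x_4 = 0.9402 - 0.02*11.2819 = 0.7145
  y_4 = -1.6527 - 0.02*-16.5274 = -1.3222
Step 5: grad_x = 2*6*0.7145 = 8.5742, grad_y = 2*5*-1.3222 = -13.2219
  x_5 = 0.7145 - 0.02*8.5742 = 0.543
  y_5 = -1.3222 - 0.02*-13.2219 = -1.0578
f(0.543, -1.0578) = 6*0.543^2 + 5*(-1.0578)^2 = 7.3635
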